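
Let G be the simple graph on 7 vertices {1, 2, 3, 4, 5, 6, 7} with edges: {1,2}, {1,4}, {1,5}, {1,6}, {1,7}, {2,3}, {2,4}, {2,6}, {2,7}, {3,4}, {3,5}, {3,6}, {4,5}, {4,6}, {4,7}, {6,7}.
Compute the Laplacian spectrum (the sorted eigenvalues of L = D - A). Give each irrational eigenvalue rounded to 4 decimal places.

With the vertex order [1, 2, 3, 4, 5, 6, 7], the degrees are [5, 5, 4, 6, 3, 5, 4], giving D = diag(5, 5, 4, 6, 3, 5, 4) and L = D - A. The multiplicity of 0 as a Laplacian eigenvalue equals the number of connected components. The eigenvalues sum to 32, which equals trace(L) = 2|E|. By the matrix-tree theorem the graph has (1/7) * product of the nonzero eigenvalues = 2472 spanning trees.

[0, 2.7857, 4, 5.5392, 6, 6.6751, 7]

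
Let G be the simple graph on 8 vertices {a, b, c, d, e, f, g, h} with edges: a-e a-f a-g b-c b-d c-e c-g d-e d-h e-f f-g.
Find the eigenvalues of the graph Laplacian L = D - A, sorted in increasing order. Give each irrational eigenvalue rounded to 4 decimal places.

Reading degrees in the order [a, b, c, d, e, f, g, h] gives [3, 2, 3, 3, 4, 3, 3, 1]; set D = diag(3, 2, 3, 3, 4, 3, 3, 1) and form L = D - A. Since every row of L sums to 0, the all-ones vector is in the kernel and 0 is an eigenvalue. The eigenvalues sum to 22, which equals trace(L) = 2|E|.

[0, 0.5858, 1.3446, 2.7892, 3.4142, 4, 4, 5.8662]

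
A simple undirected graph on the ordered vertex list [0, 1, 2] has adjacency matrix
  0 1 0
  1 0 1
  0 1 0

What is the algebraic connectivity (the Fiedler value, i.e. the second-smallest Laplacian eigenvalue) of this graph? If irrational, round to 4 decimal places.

1

With the vertex order [0, 1, 2], the degrees are [1, 2, 1], giving D = diag(1, 2, 1) and L = D - A. The smallest Laplacian eigenvalue is always 0. The next one, lambda_2 = 1, measures how hard the graph is to disconnect: larger values mean better connectivity. There is one zero in the spectrum, matching the 1 component. The eigenvalues sum to 4, which equals trace(L) = 2|E|.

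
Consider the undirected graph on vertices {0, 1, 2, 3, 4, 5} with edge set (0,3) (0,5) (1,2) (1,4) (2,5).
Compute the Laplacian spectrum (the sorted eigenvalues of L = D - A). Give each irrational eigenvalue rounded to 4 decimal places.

With the vertex order [0, 1, 2, 3, 4, 5], the degrees are [2, 2, 2, 1, 1, 2], giving D = diag(2, 2, 2, 1, 1, 2) and L = D - A. Since every row of L sums to 0, the all-ones vector is in the kernel and 0 is an eigenvalue.

[0, 0.2679, 1, 2, 3, 3.7321]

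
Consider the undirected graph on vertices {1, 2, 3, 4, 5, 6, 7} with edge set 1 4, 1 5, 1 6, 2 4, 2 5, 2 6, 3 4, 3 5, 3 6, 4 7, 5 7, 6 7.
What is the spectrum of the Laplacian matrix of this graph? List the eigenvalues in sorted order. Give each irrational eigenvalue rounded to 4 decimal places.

[0, 3, 3, 3, 4, 4, 7]

With the vertex order [1, 2, 3, 4, 5, 6, 7], the degrees are [3, 3, 3, 4, 4, 4, 3], giving D = diag(3, 3, 3, 4, 4, 4, 3) and L = D - A. Diagonalising L (or applying a numerical eigensolver to the 7x7 matrix) gives the spectrum above. The single zero eigenvalue shows the graph is connected. The largest eigenvalue, 7, is at most the vertex count 7.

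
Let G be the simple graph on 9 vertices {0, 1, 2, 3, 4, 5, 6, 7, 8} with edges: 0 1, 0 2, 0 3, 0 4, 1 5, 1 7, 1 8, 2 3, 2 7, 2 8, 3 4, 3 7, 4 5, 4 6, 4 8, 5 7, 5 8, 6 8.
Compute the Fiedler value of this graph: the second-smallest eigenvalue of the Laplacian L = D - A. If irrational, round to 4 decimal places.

Reading degrees in the order [0, 1, 2, 3, 4, 5, 6, 7, 8] gives [4, 4, 4, 4, 5, 4, 2, 4, 5]; set D = diag(4, 4, 4, 4, 5, 4, 2, 4, 5) and form L = D - A. The smallest Laplacian eigenvalue is always 0. The next one, lambda_2 = 1.6219, measures how hard the graph is to disconnect: larger values mean better connectivity. The largest eigenvalue, 7.1559, is at most the vertex count 9.

1.6219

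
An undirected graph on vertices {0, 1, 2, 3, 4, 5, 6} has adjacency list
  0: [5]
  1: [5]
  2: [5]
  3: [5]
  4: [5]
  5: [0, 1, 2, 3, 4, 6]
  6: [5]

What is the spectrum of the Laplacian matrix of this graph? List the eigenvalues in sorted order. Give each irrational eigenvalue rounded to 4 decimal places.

With the vertex order [0, 1, 2, 3, 4, 5, 6], the degrees are [1, 1, 1, 1, 1, 6, 1], giving D = diag(1, 1, 1, 1, 1, 6, 1) and L = D - A. The multiplicity of 0 as a Laplacian eigenvalue equals the number of connected components. The single zero eigenvalue shows the graph is connected. The largest eigenvalue, 7, is at most the vertex count 7. There is one zero in the spectrum, matching the 1 component.

[0, 1, 1, 1, 1, 1, 7]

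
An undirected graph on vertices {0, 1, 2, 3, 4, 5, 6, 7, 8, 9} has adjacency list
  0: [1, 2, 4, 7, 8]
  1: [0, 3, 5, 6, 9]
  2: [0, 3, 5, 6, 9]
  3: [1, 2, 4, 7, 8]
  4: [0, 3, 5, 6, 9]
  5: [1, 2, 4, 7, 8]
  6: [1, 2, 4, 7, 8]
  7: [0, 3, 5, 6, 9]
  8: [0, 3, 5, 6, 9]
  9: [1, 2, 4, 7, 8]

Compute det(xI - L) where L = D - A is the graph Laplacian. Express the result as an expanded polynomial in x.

x^10 - 50x^9 + 1100x^8 - 14000x^7 + 113750x^6 - 612500x^5 + 2187500x^4 - 5000000x^3 + 6640625x^2 - 3906250x

Each diagonal entry of L is the vertex degree and each off-diagonal entry is -1 where an edge is present, 0 otherwise; in the order [0, 1, 2, 3, 4, 5, 6, 7, 8, 9] the diagonal is [5, 5, 5, 5, 5, 5, 5, 5, 5, 5]. Computing det(xI - L) by cofactor expansion (or equivalently via sum-over-permutations) gives x^10 - 50x^9 + 1100x^8 - 14000x^7 + 113750x^6 - 612500x^5 + 2187500x^4 - 5000000x^3 + 6640625x^2 - 3906250x. The coefficient of x^9 equals -trace(L) = -50, matching the sum of degrees. By the matrix-tree theorem the graph has (1/10) * product of the nonzero eigenvalues = 390625 spanning trees. The largest eigenvalue, 10, is at most the vertex count 10.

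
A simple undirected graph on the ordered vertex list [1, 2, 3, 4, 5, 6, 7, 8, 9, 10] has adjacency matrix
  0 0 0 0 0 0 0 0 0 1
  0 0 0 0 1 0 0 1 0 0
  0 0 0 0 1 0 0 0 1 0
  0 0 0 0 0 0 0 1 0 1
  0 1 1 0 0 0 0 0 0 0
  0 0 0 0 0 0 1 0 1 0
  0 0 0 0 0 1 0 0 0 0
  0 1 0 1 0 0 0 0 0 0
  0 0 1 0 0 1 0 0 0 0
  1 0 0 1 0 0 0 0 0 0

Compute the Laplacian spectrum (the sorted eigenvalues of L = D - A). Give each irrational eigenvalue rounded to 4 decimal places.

[0, 0.0979, 0.3820, 0.8244, 1.3820, 2, 2.6180, 3.1756, 3.6180, 3.9021]

Each diagonal entry of L is the vertex degree and each off-diagonal entry is -1 where an edge is present, 0 otherwise; in the order [1, 2, 3, 4, 5, 6, 7, 8, 9, 10] the diagonal is [1, 2, 2, 2, 2, 2, 1, 2, 2, 2]. Diagonalising L (or applying a numerical eigensolver to the 10x10 matrix) gives the spectrum above. The single zero eigenvalue shows the graph is connected. There is one zero in the spectrum, matching the 1 component.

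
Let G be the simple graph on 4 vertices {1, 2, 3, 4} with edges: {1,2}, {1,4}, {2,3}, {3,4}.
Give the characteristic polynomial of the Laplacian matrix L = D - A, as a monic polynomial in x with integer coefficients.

Each diagonal entry of L is the vertex degree and each off-diagonal entry is -1 where an edge is present, 0 otherwise; in the order [1, 2, 3, 4] the diagonal is [2, 2, 2, 2]. Computing det(xI - L) by cofactor expansion (or equivalently via sum-over-permutations) gives x^4 - 8x^3 + 20x^2 - 16x. The coefficient of x^3 equals -trace(L) = -8, matching the sum of degrees. By the matrix-tree theorem the graph has (1/4) * product of the nonzero eigenvalues = 4 spanning trees.

x^4 - 8x^3 + 20x^2 - 16x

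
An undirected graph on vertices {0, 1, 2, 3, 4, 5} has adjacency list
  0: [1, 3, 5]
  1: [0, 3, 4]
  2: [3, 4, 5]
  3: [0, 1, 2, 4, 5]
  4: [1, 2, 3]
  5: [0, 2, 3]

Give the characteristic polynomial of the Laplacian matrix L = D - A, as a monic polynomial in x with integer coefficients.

x^6 - 20x^5 + 155x^4 - 580x^3 + 1045x^2 - 726x

Each diagonal entry of L is the vertex degree and each off-diagonal entry is -1 where an edge is present, 0 otherwise; in the order [0, 1, 2, 3, 4, 5] the diagonal is [3, 3, 3, 5, 3, 3]. L has integer entries, so p(x) = det(xI - L) has integer coefficients. Expanding the determinant yields x^6 - 20x^5 + 155x^4 - 580x^3 + 1045x^2 - 726x. The coefficient of x^5 equals -trace(L) = -20, matching the sum of degrees. The eigenvalues sum to 20, which equals trace(L) = 2|E|. The largest eigenvalue, 6, is at most the vertex count 6.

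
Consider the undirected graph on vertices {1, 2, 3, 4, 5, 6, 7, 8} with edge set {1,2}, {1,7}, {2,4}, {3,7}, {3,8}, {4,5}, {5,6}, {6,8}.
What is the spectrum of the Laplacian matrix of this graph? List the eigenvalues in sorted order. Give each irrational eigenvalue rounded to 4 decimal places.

[0, 0.5858, 0.5858, 2, 2, 3.4142, 3.4142, 4]

Each diagonal entry of L is the vertex degree and each off-diagonal entry is -1 where an edge is present, 0 otherwise; in the order [1, 2, 3, 4, 5, 6, 7, 8] the diagonal is [2, 2, 2, 2, 2, 2, 2, 2]. Diagonalising L (or applying a numerical eigensolver to the 8x8 matrix) gives the spectrum above.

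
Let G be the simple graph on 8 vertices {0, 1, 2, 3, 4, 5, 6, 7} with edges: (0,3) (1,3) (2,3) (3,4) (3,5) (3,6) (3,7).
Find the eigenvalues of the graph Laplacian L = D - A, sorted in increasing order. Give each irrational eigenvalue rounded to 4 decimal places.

[0, 1, 1, 1, 1, 1, 1, 8]

With the vertex order [0, 1, 2, 3, 4, 5, 6, 7], the degrees are [1, 1, 1, 7, 1, 1, 1, 1], giving D = diag(1, 1, 1, 7, 1, 1, 1, 1) and L = D - A. The multiplicity of 0 as a Laplacian eigenvalue equals the number of connected components. The single zero eigenvalue shows the graph is connected. There is one zero in the spectrum, matching the 1 component. The eigenvalues sum to 14, which equals trace(L) = 2|E|.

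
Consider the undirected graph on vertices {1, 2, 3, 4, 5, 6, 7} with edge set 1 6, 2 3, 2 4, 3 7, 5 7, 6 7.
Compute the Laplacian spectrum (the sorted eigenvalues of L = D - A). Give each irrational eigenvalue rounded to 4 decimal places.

Each diagonal entry of L is the vertex degree and each off-diagonal entry is -1 where an edge is present, 0 otherwise; in the order [1, 2, 3, 4, 5, 6, 7] the diagonal is [1, 2, 2, 1, 1, 2, 3]. The multiplicity of 0 as a Laplacian eigenvalue equals the number of connected components. The single zero eigenvalue shows the graph is connected. The eigenvalues sum to 12, which equals trace(L) = 2|E|.

[0, 0.2603, 0.6262, 1.4055, 2.2742, 3.0996, 4.3342]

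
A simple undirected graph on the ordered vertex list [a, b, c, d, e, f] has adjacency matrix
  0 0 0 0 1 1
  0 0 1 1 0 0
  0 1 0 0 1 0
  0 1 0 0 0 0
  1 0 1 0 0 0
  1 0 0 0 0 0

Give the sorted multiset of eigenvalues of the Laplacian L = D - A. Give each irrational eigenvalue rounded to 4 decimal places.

With the vertex order [a, b, c, d, e, f], the degrees are [2, 2, 2, 1, 2, 1], giving D = diag(2, 2, 2, 1, 2, 1) and L = D - A. Since every row of L sums to 0, the all-ones vector is in the kernel and 0 is an eigenvalue. By the matrix-tree theorem the graph has (1/6) * product of the nonzero eigenvalues = 1 spanning tree.

[0, 0.2679, 1, 2, 3, 3.7321]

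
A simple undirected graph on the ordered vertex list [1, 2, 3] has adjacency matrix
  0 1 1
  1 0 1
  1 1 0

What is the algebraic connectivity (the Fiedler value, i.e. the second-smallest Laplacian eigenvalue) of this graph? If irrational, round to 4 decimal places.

With the vertex order [1, 2, 3], the degrees are [2, 2, 2], giving D = diag(2, 2, 2) and L = D - A. Computing the eigenvalues of L and sorting gives [0, 3, 3]. The Fiedler value lambda_2 = 3 is strictly positive, so the graph is connected. The largest eigenvalue, 3, is at most the vertex count 3.

3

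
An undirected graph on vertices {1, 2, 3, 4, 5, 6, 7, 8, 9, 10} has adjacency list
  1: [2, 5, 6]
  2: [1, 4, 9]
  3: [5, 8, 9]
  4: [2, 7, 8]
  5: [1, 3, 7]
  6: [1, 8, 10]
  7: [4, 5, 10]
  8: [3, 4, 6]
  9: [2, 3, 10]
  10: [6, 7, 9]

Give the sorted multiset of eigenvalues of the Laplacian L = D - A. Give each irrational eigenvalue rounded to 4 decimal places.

Reading degrees in the order [1, 2, 3, 4, 5, 6, 7, 8, 9, 10] gives [3, 3, 3, 3, 3, 3, 3, 3, 3, 3]; set D = diag(3, 3, 3, 3, 3, 3, 3, 3, 3, 3) and form L = D - A. Since every row of L sums to 0, the all-ones vector is in the kernel and 0 is an eigenvalue. The largest eigenvalue, 5, is at most the vertex count 10. The eigenvalues sum to 30, which equals trace(L) = 2|E|.

[0, 2, 2, 2, 2, 2, 5, 5, 5, 5]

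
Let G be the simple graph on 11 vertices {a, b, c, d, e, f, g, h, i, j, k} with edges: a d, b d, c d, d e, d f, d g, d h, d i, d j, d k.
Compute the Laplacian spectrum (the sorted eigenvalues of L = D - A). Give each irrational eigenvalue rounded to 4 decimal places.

With the vertex order [a, b, c, d, e, f, g, h, i, j, k], the degrees are [1, 1, 1, 10, 1, 1, 1, 1, 1, 1, 1], giving D = diag(1, 1, 1, 10, 1, 1, 1, 1, 1, 1, 1) and L = D - A. L is symmetric positive semidefinite, so every eigenvalue is real and nonnegative. The single zero eigenvalue shows the graph is connected. The eigenvalues sum to 20, which equals trace(L) = 2|E|. By the matrix-tree theorem the graph has (1/11) * product of the nonzero eigenvalues = 1 spanning tree.

[0, 1, 1, 1, 1, 1, 1, 1, 1, 1, 11]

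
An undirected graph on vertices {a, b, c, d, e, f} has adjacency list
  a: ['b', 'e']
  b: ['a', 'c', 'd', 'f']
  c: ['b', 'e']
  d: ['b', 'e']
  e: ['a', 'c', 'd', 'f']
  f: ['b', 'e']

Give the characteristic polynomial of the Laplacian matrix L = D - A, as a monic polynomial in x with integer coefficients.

With the vertex order [a, b, c, d, e, f], the degrees are [2, 4, 2, 2, 4, 2], giving D = diag(2, 4, 2, 2, 4, 2) and L = D - A. Computing det(xI - L) by cofactor expansion (or equivalently via sum-over-permutations) gives x^6 - 16x^5 + 96x^4 - 272x^3 + 368x^2 - 192x. The coefficient of x^5 equals -trace(L) = -16, matching the sum of degrees.

x^6 - 16x^5 + 96x^4 - 272x^3 + 368x^2 - 192x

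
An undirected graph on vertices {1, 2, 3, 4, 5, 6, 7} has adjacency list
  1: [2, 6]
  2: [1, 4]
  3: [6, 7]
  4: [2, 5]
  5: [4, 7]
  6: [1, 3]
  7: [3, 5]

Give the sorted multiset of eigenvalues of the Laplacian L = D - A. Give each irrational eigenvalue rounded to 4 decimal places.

Each diagonal entry of L is the vertex degree and each off-diagonal entry is -1 where an edge is present, 0 otherwise; in the order [1, 2, 3, 4, 5, 6, 7] the diagonal is [2, 2, 2, 2, 2, 2, 2]. The multiplicity of 0 as a Laplacian eigenvalue equals the number of connected components. By the matrix-tree theorem the graph has (1/7) * product of the nonzero eigenvalues = 7 spanning trees.

[0, 0.7530, 0.7530, 2.4450, 2.4450, 3.8019, 3.8019]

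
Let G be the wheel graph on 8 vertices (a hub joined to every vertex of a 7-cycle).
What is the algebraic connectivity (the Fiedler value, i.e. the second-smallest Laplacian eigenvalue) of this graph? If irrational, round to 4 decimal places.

1.7530

The graph has 8 vertices and degree multiset [7, 3, 3, 3, 3, 3, 3, 3]; D is the diagonal matrix of degrees and L = D - A. The smallest Laplacian eigenvalue is always 0. The next one, lambda_2 = 1.7530, measures how hard the graph is to disconnect: larger values mean better connectivity. The largest eigenvalue, 8, is at most the vertex count 8.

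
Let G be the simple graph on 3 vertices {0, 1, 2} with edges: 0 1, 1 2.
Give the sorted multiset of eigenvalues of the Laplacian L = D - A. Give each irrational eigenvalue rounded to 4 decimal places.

With the vertex order [0, 1, 2], the degrees are [1, 2, 1], giving D = diag(1, 2, 1) and L = D - A. Diagonalising L (or applying a numerical eigensolver to the 3x3 matrix) gives the spectrum above. There is one zero in the spectrum, matching the 1 component.

[0, 1, 3]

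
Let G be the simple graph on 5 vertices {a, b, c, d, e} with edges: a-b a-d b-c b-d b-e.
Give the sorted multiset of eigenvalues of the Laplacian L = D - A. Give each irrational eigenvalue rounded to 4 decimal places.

[0, 1, 1, 3, 5]

Reading degrees in the order [a, b, c, d, e] gives [2, 4, 1, 2, 1]; set D = diag(2, 4, 1, 2, 1) and form L = D - A. Diagonalising L (or applying a numerical eigensolver to the 5x5 matrix) gives the spectrum above. The single zero eigenvalue shows the graph is connected. The eigenvalues sum to 10, which equals trace(L) = 2|E|.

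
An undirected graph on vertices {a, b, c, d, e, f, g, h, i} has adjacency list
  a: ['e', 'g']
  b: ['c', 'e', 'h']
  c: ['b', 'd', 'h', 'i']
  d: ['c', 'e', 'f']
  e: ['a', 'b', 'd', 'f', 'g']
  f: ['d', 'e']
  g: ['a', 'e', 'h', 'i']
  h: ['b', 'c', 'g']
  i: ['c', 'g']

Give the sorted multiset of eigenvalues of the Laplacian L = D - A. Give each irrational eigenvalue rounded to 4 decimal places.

Reading degrees in the order [a, b, c, d, e, f, g, h, i] gives [2, 3, 4, 3, 5, 2, 4, 3, 2]; set D = diag(2, 3, 4, 3, 5, 2, 4, 3, 2) and form L = D - A. Since every row of L sums to 0, the all-ones vector is in the kernel and 0 is an eigenvalue. The single zero eigenvalue shows the graph is connected. By the matrix-tree theorem the graph has (1/9) * product of the nonzero eigenvalues = 722 spanning trees.

[0, 1.1709, 1.5135, 1.9377, 3.2590, 3.6354, 4.3766, 5.6637, 6.4431]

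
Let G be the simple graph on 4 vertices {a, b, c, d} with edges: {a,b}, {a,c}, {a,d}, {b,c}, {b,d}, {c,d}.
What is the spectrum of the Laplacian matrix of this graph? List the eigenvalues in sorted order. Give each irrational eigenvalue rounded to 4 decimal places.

[0, 4, 4, 4]

Reading degrees in the order [a, b, c, d] gives [3, 3, 3, 3]; set D = diag(3, 3, 3, 3) and form L = D - A. Since every row of L sums to 0, the all-ones vector is in the kernel and 0 is an eigenvalue. The single zero eigenvalue shows the graph is connected.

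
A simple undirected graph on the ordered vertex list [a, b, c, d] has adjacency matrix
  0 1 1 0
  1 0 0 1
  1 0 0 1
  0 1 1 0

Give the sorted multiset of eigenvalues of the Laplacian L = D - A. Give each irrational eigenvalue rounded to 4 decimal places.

[0, 2, 2, 4]

Each diagonal entry of L is the vertex degree and each off-diagonal entry is -1 where an edge is present, 0 otherwise; in the order [a, b, c, d] the diagonal is [2, 2, 2, 2]. Since every row of L sums to 0, the all-ones vector is in the kernel and 0 is an eigenvalue. There is one zero in the spectrum, matching the 1 component. By the matrix-tree theorem the graph has (1/4) * product of the nonzero eigenvalues = 4 spanning trees.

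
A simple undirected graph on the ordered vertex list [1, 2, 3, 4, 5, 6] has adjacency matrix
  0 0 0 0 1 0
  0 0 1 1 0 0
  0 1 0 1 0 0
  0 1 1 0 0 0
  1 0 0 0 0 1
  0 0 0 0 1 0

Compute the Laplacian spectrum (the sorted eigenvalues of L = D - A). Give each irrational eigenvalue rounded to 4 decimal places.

Each diagonal entry of L is the vertex degree and each off-diagonal entry is -1 where an edge is present, 0 otherwise; in the order [1, 2, 3, 4, 5, 6] the diagonal is [1, 2, 2, 2, 2, 1]. The multiplicity of 0 as a Laplacian eigenvalue equals the number of connected components. The 2 zero eigenvalues correspond to the 2 connected components. There are 2 zeros in the spectrum, matching the 2 components. The eigenvalues sum to 10, which equals trace(L) = 2|E|.

[0, 0, 1, 3, 3, 3]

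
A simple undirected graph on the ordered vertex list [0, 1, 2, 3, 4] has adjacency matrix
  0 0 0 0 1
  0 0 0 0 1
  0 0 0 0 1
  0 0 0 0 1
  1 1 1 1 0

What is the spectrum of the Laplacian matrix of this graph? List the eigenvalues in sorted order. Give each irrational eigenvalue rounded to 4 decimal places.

Reading degrees in the order [0, 1, 2, 3, 4] gives [1, 1, 1, 1, 4]; set D = diag(1, 1, 1, 1, 4) and form L = D - A. The multiplicity of 0 as a Laplacian eigenvalue equals the number of connected components. The single zero eigenvalue shows the graph is connected. The largest eigenvalue, 5, is at most the vertex count 5.

[0, 1, 1, 1, 5]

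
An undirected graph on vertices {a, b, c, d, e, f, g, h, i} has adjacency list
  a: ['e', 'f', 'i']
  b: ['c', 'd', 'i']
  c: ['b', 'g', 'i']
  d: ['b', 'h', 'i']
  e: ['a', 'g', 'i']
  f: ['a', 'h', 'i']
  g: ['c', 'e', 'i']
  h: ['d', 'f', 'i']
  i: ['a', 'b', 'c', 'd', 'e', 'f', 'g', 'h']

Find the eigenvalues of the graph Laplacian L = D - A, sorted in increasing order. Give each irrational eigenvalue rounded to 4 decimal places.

Reading degrees in the order [a, b, c, d, e, f, g, h, i] gives [3, 3, 3, 3, 3, 3, 3, 3, 8]; set D = diag(3, 3, 3, 3, 3, 3, 3, 3, 8) and form L = D - A. The multiplicity of 0 as a Laplacian eigenvalue equals the number of connected components. The single zero eigenvalue shows the graph is connected. The largest eigenvalue, 9, is at most the vertex count 9.

[0, 1.5858, 1.5858, 3, 3, 4.4142, 4.4142, 5, 9]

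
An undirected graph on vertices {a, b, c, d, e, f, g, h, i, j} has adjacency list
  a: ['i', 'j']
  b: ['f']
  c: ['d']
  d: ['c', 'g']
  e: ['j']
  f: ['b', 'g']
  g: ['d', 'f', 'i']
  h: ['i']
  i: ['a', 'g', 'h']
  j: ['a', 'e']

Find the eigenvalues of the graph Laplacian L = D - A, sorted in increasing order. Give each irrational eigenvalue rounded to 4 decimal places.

Reading degrees in the order [a, b, c, d, e, f, g, h, i, j] gives [2, 1, 1, 2, 1, 2, 3, 1, 3, 2]; set D = diag(2, 1, 1, 2, 1, 2, 3, 1, 3, 2) and form L = D - A. Since every row of L sums to 0, the all-ones vector is in the kernel and 0 is an eigenvalue. There is one zero in the spectrum, matching the 1 component.

[0, 0.1700, 0.3820, 0.5078, 1.3820, 1.6959, 2.6180, 2.8758, 3.6180, 4.7505]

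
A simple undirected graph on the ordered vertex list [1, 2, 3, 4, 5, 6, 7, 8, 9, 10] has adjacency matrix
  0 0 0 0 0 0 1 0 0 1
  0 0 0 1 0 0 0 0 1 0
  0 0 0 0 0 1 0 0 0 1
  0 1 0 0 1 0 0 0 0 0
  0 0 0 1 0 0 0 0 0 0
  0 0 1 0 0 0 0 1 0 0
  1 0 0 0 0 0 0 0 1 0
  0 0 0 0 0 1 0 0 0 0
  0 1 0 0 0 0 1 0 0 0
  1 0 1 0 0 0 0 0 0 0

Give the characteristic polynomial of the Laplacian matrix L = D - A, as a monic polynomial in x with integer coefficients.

x^10 - 18x^9 + 136x^8 - 560x^7 + 1365x^6 - 2002x^5 + 1716x^4 - 792x^3 + 165x^2 - 10x

Reading degrees in the order [1, 2, 3, 4, 5, 6, 7, 8, 9, 10] gives [2, 2, 2, 2, 1, 2, 2, 1, 2, 2]; set D = diag(2, 2, 2, 2, 1, 2, 2, 1, 2, 2) and form L = D - A. Computing det(xI - L) by cofactor expansion (or equivalently via sum-over-permutations) gives x^10 - 18x^9 + 136x^8 - 560x^7 + 1365x^6 - 2002x^5 + 1716x^4 - 792x^3 + 165x^2 - 10x. Since p(0) = det(-L) = 0, x divides p(x). There is one zero in the spectrum, matching the 1 component.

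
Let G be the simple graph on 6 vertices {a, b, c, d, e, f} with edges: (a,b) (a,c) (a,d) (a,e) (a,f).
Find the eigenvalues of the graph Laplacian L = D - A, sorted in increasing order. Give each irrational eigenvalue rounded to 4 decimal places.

[0, 1, 1, 1, 1, 6]

Each diagonal entry of L is the vertex degree and each off-diagonal entry is -1 where an edge is present, 0 otherwise; in the order [a, b, c, d, e, f] the diagonal is [5, 1, 1, 1, 1, 1]. Since every row of L sums to 0, the all-ones vector is in the kernel and 0 is an eigenvalue. The single zero eigenvalue shows the graph is connected. There is one zero in the spectrum, matching the 1 component. The eigenvalues sum to 10, which equals trace(L) = 2|E|.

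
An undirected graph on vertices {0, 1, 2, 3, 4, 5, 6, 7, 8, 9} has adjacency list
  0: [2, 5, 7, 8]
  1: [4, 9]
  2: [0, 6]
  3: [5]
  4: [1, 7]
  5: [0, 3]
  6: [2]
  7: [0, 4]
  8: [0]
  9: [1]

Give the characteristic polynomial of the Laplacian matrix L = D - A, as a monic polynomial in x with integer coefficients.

Each diagonal entry of L is the vertex degree and each off-diagonal entry is -1 where an edge is present, 0 otherwise; in the order [0, 1, 2, 3, 4, 5, 6, 7, 8, 9] the diagonal is [4, 2, 2, 1, 2, 2, 1, 2, 1, 1]. L has integer entries, so p(x) = det(xI - L) has integer coefficients. Expanding the determinant yields x^10 - 18x^9 + 133x^8 - 526x^7 + 1214x^6 - 1670x^5 + 1343x^4 - 596x^3 + 129x^2 - 10x. The constant term is 0 because L is singular (the all-ones vector lies in its kernel).

x^10 - 18x^9 + 133x^8 - 526x^7 + 1214x^6 - 1670x^5 + 1343x^4 - 596x^3 + 129x^2 - 10x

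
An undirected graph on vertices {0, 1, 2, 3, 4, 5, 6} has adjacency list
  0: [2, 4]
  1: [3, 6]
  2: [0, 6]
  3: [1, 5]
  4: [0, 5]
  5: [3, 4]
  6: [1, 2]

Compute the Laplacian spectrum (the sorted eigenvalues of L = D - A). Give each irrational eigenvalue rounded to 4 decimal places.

Each diagonal entry of L is the vertex degree and each off-diagonal entry is -1 where an edge is present, 0 otherwise; in the order [0, 1, 2, 3, 4, 5, 6] the diagonal is [2, 2, 2, 2, 2, 2, 2]. The multiplicity of 0 as a Laplacian eigenvalue equals the number of connected components. The single zero eigenvalue shows the graph is connected. The eigenvalues sum to 14, which equals trace(L) = 2|E|.

[0, 0.7530, 0.7530, 2.4450, 2.4450, 3.8019, 3.8019]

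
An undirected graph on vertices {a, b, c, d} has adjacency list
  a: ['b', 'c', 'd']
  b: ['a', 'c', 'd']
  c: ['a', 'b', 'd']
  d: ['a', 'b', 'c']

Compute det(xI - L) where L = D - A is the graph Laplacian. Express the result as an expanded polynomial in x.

Each diagonal entry of L is the vertex degree and each off-diagonal entry is -1 where an edge is present, 0 otherwise; in the order [a, b, c, d] the diagonal is [3, 3, 3, 3]. L has integer entries, so p(x) = det(xI - L) has integer coefficients. Expanding the determinant yields x^4 - 12x^3 + 48x^2 - 64x. Since p(0) = det(-L) = 0, x divides p(x). By the matrix-tree theorem the graph has (1/4) * product of the nonzero eigenvalues = 16 spanning trees.

x^4 - 12x^3 + 48x^2 - 64x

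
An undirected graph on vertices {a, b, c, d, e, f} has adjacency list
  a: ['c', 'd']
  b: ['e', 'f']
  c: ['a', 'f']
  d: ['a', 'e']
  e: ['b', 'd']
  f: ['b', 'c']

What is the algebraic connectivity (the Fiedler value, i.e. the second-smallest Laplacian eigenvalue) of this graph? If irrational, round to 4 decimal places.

1

Each diagonal entry of L is the vertex degree and each off-diagonal entry is -1 where an edge is present, 0 otherwise; in the order [a, b, c, d, e, f] the diagonal is [2, 2, 2, 2, 2, 2]. The smallest Laplacian eigenvalue is always 0. The next one, lambda_2 = 1, measures how hard the graph is to disconnect: larger values mean better connectivity. The largest eigenvalue, 4, is at most the vertex count 6.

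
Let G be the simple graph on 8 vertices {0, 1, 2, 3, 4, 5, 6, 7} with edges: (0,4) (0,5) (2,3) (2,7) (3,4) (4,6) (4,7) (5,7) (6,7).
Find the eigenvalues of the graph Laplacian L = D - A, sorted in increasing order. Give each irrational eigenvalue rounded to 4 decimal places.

Each diagonal entry of L is the vertex degree and each off-diagonal entry is -1 where an edge is present, 0 otherwise; in the order [0, 1, 2, 3, 4, 5, 6, 7] the diagonal is [2, 0, 2, 2, 4, 2, 2, 4]. Since every row of L sums to 0, the all-ones vector is in the kernel and 0 is an eigenvalue. The 2 zero eigenvalues correspond to the 2 connected components. The eigenvalues sum to 18, which equals trace(L) = 2|E|.

[0, 0, 1, 1.5858, 2.2679, 3, 4.4142, 5.7321]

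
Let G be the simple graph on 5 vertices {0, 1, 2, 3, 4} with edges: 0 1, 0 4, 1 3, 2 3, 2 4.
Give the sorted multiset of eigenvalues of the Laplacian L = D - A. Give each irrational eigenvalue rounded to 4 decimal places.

With the vertex order [0, 1, 2, 3, 4], the degrees are [2, 2, 2, 2, 2], giving D = diag(2, 2, 2, 2, 2) and L = D - A. The multiplicity of 0 as a Laplacian eigenvalue equals the number of connected components. The single zero eigenvalue shows the graph is connected. The largest eigenvalue, 3.6180, is at most the vertex count 5.

[0, 1.3820, 1.3820, 3.6180, 3.6180]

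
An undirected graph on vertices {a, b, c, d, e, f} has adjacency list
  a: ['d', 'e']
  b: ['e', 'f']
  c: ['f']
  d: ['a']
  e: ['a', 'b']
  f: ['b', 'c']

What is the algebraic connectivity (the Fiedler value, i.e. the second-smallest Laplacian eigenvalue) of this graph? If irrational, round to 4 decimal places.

With the vertex order [a, b, c, d, e, f], the degrees are [2, 2, 1, 1, 2, 2], giving D = diag(2, 2, 1, 1, 2, 2) and L = D - A. The sorted Laplacian eigenvalues are [0, 0.2679, 1, 2, 3, 3.7321]; the algebraic connectivity is the second entry, 0.2679.

0.2679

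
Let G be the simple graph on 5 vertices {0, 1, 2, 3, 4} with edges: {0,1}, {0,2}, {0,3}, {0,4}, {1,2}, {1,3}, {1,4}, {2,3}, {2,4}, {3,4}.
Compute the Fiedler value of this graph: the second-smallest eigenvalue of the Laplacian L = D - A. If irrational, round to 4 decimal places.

With the vertex order [0, 1, 2, 3, 4], the degrees are [4, 4, 4, 4, 4], giving D = diag(4, 4, 4, 4, 4) and L = D - A. The sorted Laplacian eigenvalues are [0, 5, 5, 5, 5]; the algebraic connectivity is the second entry, 5. The eigenvalues sum to 20, which equals trace(L) = 2|E|. There is one zero in the spectrum, matching the 1 component.

5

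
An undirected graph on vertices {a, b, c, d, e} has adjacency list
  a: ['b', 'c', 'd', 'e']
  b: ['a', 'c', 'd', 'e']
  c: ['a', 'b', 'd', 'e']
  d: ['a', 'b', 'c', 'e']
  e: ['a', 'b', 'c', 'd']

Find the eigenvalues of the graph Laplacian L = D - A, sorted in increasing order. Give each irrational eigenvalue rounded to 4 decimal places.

[0, 5, 5, 5, 5]

Each diagonal entry of L is the vertex degree and each off-diagonal entry is -1 where an edge is present, 0 otherwise; in the order [a, b, c, d, e] the diagonal is [4, 4, 4, 4, 4]. Since every row of L sums to 0, the all-ones vector is in the kernel and 0 is an eigenvalue. There is one zero in the spectrum, matching the 1 component.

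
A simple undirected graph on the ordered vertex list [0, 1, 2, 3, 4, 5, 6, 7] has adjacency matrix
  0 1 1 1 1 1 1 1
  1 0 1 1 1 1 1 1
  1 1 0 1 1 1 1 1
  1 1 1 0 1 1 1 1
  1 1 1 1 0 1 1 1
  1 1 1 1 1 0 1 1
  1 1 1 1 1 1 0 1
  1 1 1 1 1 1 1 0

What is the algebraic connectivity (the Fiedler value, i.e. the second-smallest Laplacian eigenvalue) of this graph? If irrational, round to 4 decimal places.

8

With the vertex order [0, 1, 2, 3, 4, 5, 6, 7], the degrees are [7, 7, 7, 7, 7, 7, 7, 7], giving D = diag(7, 7, 7, 7, 7, 7, 7, 7) and L = D - A. The smallest Laplacian eigenvalue is always 0. The next one, lambda_2 = 8, measures how hard the graph is to disconnect: larger values mean better connectivity.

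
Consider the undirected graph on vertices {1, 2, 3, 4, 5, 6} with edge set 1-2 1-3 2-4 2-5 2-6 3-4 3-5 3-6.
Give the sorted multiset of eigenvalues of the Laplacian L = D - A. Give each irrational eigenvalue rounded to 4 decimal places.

With the vertex order [1, 2, 3, 4, 5, 6], the degrees are [2, 4, 4, 2, 2, 2], giving D = diag(2, 4, 4, 2, 2, 2) and L = D - A. Since every row of L sums to 0, the all-ones vector is in the kernel and 0 is an eigenvalue. There is one zero in the spectrum, matching the 1 component.

[0, 2, 2, 2, 4, 6]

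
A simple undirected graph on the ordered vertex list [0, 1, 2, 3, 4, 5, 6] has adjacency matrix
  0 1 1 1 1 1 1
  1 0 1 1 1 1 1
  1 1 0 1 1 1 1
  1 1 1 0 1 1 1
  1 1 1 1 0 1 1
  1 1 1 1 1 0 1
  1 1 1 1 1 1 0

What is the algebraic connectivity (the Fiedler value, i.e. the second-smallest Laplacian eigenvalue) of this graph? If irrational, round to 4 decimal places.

Each diagonal entry of L is the vertex degree and each off-diagonal entry is -1 where an edge is present, 0 otherwise; in the order [0, 1, 2, 3, 4, 5, 6] the diagonal is [6, 6, 6, 6, 6, 6, 6]. The smallest Laplacian eigenvalue is always 0. The next one, lambda_2 = 7, measures how hard the graph is to disconnect: larger values mean better connectivity. The largest eigenvalue, 7, is at most the vertex count 7.

7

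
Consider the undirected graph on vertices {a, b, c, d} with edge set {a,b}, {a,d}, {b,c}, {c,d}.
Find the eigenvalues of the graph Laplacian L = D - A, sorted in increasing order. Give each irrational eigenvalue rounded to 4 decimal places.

[0, 2, 2, 4]

With the vertex order [a, b, c, d], the degrees are [2, 2, 2, 2], giving D = diag(2, 2, 2, 2) and L = D - A. Since every row of L sums to 0, the all-ones vector is in the kernel and 0 is an eigenvalue. The single zero eigenvalue shows the graph is connected. The eigenvalues sum to 8, which equals trace(L) = 2|E|.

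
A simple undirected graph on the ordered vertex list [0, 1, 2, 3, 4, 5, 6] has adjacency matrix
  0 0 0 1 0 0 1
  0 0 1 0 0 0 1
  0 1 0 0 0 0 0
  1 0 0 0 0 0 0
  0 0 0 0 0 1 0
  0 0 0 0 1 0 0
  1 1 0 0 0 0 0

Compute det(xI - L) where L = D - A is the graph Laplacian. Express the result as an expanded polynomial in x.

Reading degrees in the order [0, 1, 2, 3, 4, 5, 6] gives [2, 2, 1, 1, 1, 1, 2]; set D = diag(2, 2, 1, 1, 1, 1, 2) and form L = D - A. Computing det(xI - L) by cofactor expansion (or equivalently via sum-over-permutations) gives x^7 - 10x^6 + 37x^5 - 62x^4 + 45x^3 - 10x^2. Since p(0) = det(-L) = 0, x divides p(x). The largest eigenvalue, 3.6180, is at most the vertex count 7. There are 2 zeros in the spectrum, matching the 2 components.

x^7 - 10x^6 + 37x^5 - 62x^4 + 45x^3 - 10x^2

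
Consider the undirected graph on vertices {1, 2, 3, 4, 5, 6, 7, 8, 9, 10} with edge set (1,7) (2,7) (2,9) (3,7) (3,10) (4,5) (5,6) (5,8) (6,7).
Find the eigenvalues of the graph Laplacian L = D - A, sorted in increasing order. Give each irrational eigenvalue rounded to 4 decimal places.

Each diagonal entry of L is the vertex degree and each off-diagonal entry is -1 where an edge is present, 0 otherwise; in the order [1, 2, 3, 4, 5, 6, 7, 8, 9, 10] the diagonal is [1, 2, 2, 1, 3, 2, 4, 1, 1, 1]. L is symmetric positive semidefinite, so every eigenvalue is real and nonnegative. The single zero eigenvalue shows the graph is connected.

[0, 0.1898, 0.3820, 0.7154, 1, 1.5268, 2.2743, 2.6180, 4.0296, 5.2641]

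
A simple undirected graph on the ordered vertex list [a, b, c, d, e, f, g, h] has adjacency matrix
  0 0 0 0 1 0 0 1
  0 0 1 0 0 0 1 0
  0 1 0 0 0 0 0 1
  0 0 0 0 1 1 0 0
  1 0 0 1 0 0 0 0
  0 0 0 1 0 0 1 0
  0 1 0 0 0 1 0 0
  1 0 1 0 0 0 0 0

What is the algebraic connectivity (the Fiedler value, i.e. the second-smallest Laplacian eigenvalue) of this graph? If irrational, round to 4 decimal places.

Each diagonal entry of L is the vertex degree and each off-diagonal entry is -1 where an edge is present, 0 otherwise; in the order [a, b, c, d, e, f, g, h] the diagonal is [2, 2, 2, 2, 2, 2, 2, 2]. Computing the eigenvalues of L and sorting gives [0, 0.5858, 0.5858, 2, 2, 3.4142, 3.4142, 4]. The Fiedler value lambda_2 = 0.5858 is strictly positive, so the graph is connected. The eigenvalues sum to 16, which equals trace(L) = 2|E|.

0.5858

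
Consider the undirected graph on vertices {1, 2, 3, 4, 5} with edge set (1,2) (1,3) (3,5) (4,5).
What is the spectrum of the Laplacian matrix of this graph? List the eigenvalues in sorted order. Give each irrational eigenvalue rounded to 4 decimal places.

[0, 0.3820, 1.3820, 2.6180, 3.6180]

With the vertex order [1, 2, 3, 4, 5], the degrees are [2, 1, 2, 1, 2], giving D = diag(2, 1, 2, 1, 2) and L = D - A. Diagonalising L (or applying a numerical eigensolver to the 5x5 matrix) gives the spectrum above. By the matrix-tree theorem the graph has (1/5) * product of the nonzero eigenvalues = 1 spanning tree.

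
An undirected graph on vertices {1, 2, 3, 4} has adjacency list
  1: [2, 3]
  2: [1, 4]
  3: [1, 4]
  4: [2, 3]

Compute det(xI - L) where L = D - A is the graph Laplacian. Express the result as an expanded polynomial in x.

x^4 - 8x^3 + 20x^2 - 16x

Each diagonal entry of L is the vertex degree and each off-diagonal entry is -1 where an edge is present, 0 otherwise; in the order [1, 2, 3, 4] the diagonal is [2, 2, 2, 2]. The eigenvalues of L are [0, 2, 2, 4]; the characteristic polynomial is the product of (x - lambda_i), which multiplies out to x^4 - 8x^3 + 20x^2 - 16x. The coefficient of x^3 equals -trace(L) = -8, matching the sum of degrees.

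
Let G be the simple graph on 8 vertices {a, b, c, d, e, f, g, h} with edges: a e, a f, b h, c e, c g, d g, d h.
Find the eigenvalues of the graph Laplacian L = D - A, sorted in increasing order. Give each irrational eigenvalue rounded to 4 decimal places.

Each diagonal entry of L is the vertex degree and each off-diagonal entry is -1 where an edge is present, 0 otherwise; in the order [a, b, c, d, e, f, g, h] the diagonal is [2, 1, 2, 2, 2, 1, 2, 2]. L is symmetric positive semidefinite, so every eigenvalue is real and nonnegative.

[0, 0.1522, 0.5858, 1.2346, 2, 2.7654, 3.4142, 3.8478]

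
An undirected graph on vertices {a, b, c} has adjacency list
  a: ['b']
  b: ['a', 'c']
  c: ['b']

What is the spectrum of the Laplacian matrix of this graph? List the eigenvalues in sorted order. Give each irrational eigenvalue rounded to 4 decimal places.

[0, 1, 3]

With the vertex order [a, b, c], the degrees are [1, 2, 1], giving D = diag(1, 2, 1) and L = D - A. Diagonalising L (or applying a numerical eigensolver to the 3x3 matrix) gives the spectrum above. The single zero eigenvalue shows the graph is connected. There is one zero in the spectrum, matching the 1 component.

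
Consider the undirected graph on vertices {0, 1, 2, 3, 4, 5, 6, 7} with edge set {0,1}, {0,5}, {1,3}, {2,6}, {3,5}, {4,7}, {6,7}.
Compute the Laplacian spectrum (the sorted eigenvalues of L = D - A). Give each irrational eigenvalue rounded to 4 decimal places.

[0, 0, 0.5858, 2, 2, 2, 3.4142, 4]

Each diagonal entry of L is the vertex degree and each off-diagonal entry is -1 where an edge is present, 0 otherwise; in the order [0, 1, 2, 3, 4, 5, 6, 7] the diagonal is [2, 2, 1, 2, 1, 2, 2, 2]. Since every row of L sums to 0, the all-ones vector is in the kernel and 0 is an eigenvalue. The 2 zero eigenvalues correspond to the 2 connected components. The eigenvalues sum to 14, which equals trace(L) = 2|E|.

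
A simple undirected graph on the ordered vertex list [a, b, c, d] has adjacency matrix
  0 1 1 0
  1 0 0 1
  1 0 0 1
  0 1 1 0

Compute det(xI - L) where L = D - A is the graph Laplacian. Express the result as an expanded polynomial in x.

Each diagonal entry of L is the vertex degree and each off-diagonal entry is -1 where an edge is present, 0 otherwise; in the order [a, b, c, d] the diagonal is [2, 2, 2, 2]. L has integer entries, so p(x) = det(xI - L) has integer coefficients. Expanding the determinant yields x^4 - 8x^3 + 20x^2 - 16x. Since p(0) = det(-L) = 0, x divides p(x). The largest eigenvalue, 4, is at most the vertex count 4.

x^4 - 8x^3 + 20x^2 - 16x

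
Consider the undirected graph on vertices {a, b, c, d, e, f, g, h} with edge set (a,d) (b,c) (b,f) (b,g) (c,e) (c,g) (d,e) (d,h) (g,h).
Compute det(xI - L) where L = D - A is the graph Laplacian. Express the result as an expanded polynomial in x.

With the vertex order [a, b, c, d, e, f, g, h], the degrees are [1, 3, 3, 3, 2, 1, 3, 2], giving D = diag(1, 3, 3, 3, 2, 1, 3, 2) and L = D - A. Computing det(xI - L) by cofactor expansion (or equivalently via sum-over-permutations) gives x^8 - 18x^7 + 130x^6 - 482x^5 + 977x^4 - 1068x^3 + 572x^2 - 112x. The constant term is 0 because L is singular (the all-ones vector lies in its kernel). There is one zero in the spectrum, matching the 1 component. The eigenvalues sum to 18, which equals trace(L) = 2|E|.

x^8 - 18x^7 + 130x^6 - 482x^5 + 977x^4 - 1068x^3 + 572x^2 - 112x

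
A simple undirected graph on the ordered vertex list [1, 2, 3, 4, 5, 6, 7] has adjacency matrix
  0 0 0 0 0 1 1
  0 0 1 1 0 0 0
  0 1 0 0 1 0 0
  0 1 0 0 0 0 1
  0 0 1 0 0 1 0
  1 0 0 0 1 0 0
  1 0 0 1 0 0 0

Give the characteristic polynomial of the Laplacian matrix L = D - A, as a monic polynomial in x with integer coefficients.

With the vertex order [1, 2, 3, 4, 5, 6, 7], the degrees are [2, 2, 2, 2, 2, 2, 2], giving D = diag(2, 2, 2, 2, 2, 2, 2) and L = D - A. L has integer entries, so p(x) = det(xI - L) has integer coefficients. Expanding the determinant yields x^7 - 14x^6 + 77x^5 - 210x^4 + 294x^3 - 196x^2 + 49x. The constant term is 0 because L is singular (the all-ones vector lies in its kernel). There is one zero in the spectrum, matching the 1 component. The largest eigenvalue, 3.8019, is at most the vertex count 7.

x^7 - 14x^6 + 77x^5 - 210x^4 + 294x^3 - 196x^2 + 49x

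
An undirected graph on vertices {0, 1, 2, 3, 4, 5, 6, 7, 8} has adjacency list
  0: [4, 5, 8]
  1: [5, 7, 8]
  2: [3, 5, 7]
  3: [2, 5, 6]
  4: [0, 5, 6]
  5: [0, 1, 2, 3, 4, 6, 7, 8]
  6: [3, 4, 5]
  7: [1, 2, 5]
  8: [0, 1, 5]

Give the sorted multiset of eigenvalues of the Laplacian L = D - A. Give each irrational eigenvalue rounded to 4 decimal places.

Reading degrees in the order [0, 1, 2, 3, 4, 5, 6, 7, 8] gives [3, 3, 3, 3, 3, 8, 3, 3, 3]; set D = diag(3, 3, 3, 3, 3, 8, 3, 3, 3) and form L = D - A. Since every row of L sums to 0, the all-ones vector is in the kernel and 0 is an eigenvalue. There is one zero in the spectrum, matching the 1 component. The largest eigenvalue, 9, is at most the vertex count 9.

[0, 1.5858, 1.5858, 3, 3, 4.4142, 4.4142, 5, 9]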